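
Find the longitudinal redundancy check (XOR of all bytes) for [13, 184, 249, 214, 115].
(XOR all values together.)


XOR chain: 13 ^ 184 ^ 249 ^ 214 ^ 115 = 233

233


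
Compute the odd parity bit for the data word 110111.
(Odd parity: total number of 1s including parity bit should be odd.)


Number of 1s in data: 5
Parity bit: 0

0


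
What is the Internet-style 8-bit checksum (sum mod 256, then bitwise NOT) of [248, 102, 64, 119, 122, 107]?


Sum = 762 mod 256 = 250
Complement = 5

5


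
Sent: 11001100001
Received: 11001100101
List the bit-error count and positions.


XOR: 00000000100

1 error(s) at position(s): 8


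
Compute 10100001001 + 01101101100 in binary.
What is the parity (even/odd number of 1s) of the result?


10100001001 = 1289
01101101100 = 876
Sum = 2165 = 100001110101
1s count = 6

even parity (6 ones in 100001110101)


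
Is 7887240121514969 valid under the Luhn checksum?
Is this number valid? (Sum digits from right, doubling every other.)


Luhn sum = 72
72 mod 10 = 2

Invalid (Luhn sum mod 10 = 2)


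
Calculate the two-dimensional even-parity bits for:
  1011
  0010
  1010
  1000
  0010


Row parities: 11011
Column parities: 1001

Row P: 11011, Col P: 1001, Corner: 0


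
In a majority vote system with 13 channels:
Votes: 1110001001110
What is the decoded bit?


Ones: 7 out of 13
Threshold: 7

1 (7/13 voted 1)


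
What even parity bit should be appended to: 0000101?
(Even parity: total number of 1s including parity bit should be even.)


Number of 1s in data: 2
Parity bit: 0

0


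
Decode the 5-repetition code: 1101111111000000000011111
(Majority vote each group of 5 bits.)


Groups: 11011, 11111, 00000, 00000, 11111
Majority votes: 11001

11001


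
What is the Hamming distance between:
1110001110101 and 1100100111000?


XOR: 0010101001101
Count of 1s: 6

6


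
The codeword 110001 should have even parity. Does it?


Number of 1s: 3

No, parity error (3 ones)


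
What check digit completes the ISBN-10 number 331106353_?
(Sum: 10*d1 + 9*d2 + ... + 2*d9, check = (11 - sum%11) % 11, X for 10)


Weighted sum: 135
135 mod 11 = 3

Check digit: 8


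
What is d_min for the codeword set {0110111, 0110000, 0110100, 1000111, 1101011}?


Comparing all pairs, minimum distance: 1
Can detect 0 errors, correct 0 errors

1


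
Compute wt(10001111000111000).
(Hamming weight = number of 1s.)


Counting 1s in 10001111000111000

8


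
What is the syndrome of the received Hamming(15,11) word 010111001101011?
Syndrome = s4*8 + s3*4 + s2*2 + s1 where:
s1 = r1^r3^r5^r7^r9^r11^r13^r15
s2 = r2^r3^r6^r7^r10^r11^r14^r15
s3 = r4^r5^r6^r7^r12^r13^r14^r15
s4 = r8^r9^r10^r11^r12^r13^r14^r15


s1=1, s2=1, s3=0, s4=1

Syndrome = 11 (error at position 11)


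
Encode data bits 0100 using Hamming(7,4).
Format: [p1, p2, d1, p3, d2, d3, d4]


Parity bits: p1=1, p2=0, p3=1

1001100


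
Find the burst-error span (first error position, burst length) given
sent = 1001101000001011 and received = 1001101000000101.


XOR: 0000000000001110

Burst at position 12, length 3


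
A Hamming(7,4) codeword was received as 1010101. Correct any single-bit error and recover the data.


Syndrome = 0: no error detected

Data: 1101 (no errors)


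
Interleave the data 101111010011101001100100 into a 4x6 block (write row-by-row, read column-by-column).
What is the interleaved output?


Matrix:
  101111
  010011
  101001
  100100
Read columns: 101101001010100111001110

101101001010100111001110


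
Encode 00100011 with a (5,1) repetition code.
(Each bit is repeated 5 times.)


Each bit -> 5 copies

0000000000111110000000000000001111111111


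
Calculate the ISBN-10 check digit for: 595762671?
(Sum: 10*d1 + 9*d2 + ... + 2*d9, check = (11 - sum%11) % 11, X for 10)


Weighted sum: 313
313 mod 11 = 5

Check digit: 6


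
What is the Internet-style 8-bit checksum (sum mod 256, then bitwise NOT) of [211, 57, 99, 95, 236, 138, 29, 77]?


Sum = 942 mod 256 = 174
Complement = 81

81


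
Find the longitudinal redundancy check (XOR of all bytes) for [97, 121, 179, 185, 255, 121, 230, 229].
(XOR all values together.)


XOR chain: 97 ^ 121 ^ 179 ^ 185 ^ 255 ^ 121 ^ 230 ^ 229 = 151

151


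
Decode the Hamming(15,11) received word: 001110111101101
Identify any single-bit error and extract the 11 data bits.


Syndrome = 0: no error detected

Data: 11011101101 (no errors)


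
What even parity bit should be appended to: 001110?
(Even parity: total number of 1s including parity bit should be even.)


Number of 1s in data: 3
Parity bit: 1

1


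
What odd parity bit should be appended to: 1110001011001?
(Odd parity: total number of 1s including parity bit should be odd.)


Number of 1s in data: 7
Parity bit: 0

0


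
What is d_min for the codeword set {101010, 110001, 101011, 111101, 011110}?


Comparing all pairs, minimum distance: 1
Can detect 0 errors, correct 0 errors

1


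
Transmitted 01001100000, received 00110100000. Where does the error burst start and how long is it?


XOR: 01111000000

Burst at position 1, length 4


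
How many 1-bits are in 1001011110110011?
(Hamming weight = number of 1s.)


Counting 1s in 1001011110110011

10


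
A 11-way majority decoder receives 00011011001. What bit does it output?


Ones: 5 out of 11
Threshold: 6

0 (5/11 voted 1)


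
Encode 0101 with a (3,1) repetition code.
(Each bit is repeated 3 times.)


Each bit -> 3 copies

000111000111


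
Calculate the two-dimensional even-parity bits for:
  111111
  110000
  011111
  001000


Row parities: 0011
Column parities: 011000

Row P: 0011, Col P: 011000, Corner: 0


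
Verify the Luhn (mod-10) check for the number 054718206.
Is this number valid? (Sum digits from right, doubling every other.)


Luhn sum = 26
26 mod 10 = 6

Invalid (Luhn sum mod 10 = 6)


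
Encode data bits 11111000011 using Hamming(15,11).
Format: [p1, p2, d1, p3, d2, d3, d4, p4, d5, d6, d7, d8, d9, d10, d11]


Parity bits: p1=1, p2=1, p3=1, p4=1

111111111000011


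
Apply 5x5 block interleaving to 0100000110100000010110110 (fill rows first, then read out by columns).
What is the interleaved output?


Matrix:
  01000
  00110
  10000
  00101
  10110
Read columns: 0010110000010110100100010

0010110000010110100100010


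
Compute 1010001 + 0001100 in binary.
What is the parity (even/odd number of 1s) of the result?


1010001 = 81
0001100 = 12
Sum = 93 = 1011101
1s count = 5

odd parity (5 ones in 1011101)


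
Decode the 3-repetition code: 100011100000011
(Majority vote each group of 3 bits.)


Groups: 100, 011, 100, 000, 011
Majority votes: 01001

01001


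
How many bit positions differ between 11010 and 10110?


XOR: 01100
Count of 1s: 2

2


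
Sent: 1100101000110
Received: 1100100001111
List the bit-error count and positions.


XOR: 0000001001001

3 error(s) at position(s): 6, 9, 12


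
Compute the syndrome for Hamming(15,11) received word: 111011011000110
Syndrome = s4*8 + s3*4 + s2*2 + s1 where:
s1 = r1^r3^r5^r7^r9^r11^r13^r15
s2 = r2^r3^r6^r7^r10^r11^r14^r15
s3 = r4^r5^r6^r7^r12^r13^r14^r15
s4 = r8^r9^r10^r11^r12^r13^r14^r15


s1=1, s2=0, s3=0, s4=0

Syndrome = 1 (error at position 1)


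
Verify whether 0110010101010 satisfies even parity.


Number of 1s: 6

Yes, parity is correct (6 ones)


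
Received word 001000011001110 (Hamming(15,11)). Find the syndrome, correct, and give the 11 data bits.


Syndrome = 13: error at position 13

Data: 10001001010 (corrected bit 13)


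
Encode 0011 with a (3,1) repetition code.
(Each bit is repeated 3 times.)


Each bit -> 3 copies

000000111111


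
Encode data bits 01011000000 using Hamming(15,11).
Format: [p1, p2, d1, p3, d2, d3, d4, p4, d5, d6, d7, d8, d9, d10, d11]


Parity bits: p1=1, p2=1, p3=0, p4=1

110010111000000


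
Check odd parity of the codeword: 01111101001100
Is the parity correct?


Number of 1s: 8

No, parity error (8 ones)


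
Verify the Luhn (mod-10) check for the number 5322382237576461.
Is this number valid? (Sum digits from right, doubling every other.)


Luhn sum = 62
62 mod 10 = 2

Invalid (Luhn sum mod 10 = 2)


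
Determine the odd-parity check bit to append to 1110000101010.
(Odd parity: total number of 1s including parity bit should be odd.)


Number of 1s in data: 6
Parity bit: 1

1


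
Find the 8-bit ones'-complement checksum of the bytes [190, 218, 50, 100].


Sum = 558 mod 256 = 46
Complement = 209

209


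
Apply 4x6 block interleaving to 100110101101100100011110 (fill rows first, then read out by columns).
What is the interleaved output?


Matrix:
  100110
  101101
  100100
  011110
Read columns: 111000010101111110010100

111000010101111110010100


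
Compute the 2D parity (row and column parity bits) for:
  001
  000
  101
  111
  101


Row parities: 10010
Column parities: 110

Row P: 10010, Col P: 110, Corner: 0


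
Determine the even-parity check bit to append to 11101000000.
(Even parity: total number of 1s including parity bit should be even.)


Number of 1s in data: 4
Parity bit: 0

0


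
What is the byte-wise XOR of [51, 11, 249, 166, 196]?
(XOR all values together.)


XOR chain: 51 ^ 11 ^ 249 ^ 166 ^ 196 = 163

163


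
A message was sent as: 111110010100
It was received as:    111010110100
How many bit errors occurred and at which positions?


XOR: 000100100000

2 error(s) at position(s): 3, 6


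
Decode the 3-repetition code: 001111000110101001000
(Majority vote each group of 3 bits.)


Groups: 001, 111, 000, 110, 101, 001, 000
Majority votes: 0101100

0101100


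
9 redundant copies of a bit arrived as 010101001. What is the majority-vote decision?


Ones: 4 out of 9
Threshold: 5

0 (4/9 voted 1)


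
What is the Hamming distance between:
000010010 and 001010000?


XOR: 001000010
Count of 1s: 2

2


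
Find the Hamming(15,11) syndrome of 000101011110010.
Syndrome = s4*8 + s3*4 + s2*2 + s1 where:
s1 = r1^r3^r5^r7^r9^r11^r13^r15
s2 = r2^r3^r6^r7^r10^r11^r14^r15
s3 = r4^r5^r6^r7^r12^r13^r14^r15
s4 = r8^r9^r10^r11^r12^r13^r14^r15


s1=0, s2=0, s3=1, s4=1

Syndrome = 12 (error at position 12)


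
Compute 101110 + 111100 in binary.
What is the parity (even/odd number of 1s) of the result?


101110 = 46
111100 = 60
Sum = 106 = 1101010
1s count = 4

even parity (4 ones in 1101010)


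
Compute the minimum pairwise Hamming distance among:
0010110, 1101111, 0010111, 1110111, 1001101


Comparing all pairs, minimum distance: 1
Can detect 0 errors, correct 0 errors

1


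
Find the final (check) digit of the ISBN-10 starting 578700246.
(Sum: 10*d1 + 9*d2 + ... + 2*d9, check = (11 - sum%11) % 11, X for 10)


Weighted sum: 258
258 mod 11 = 5

Check digit: 6


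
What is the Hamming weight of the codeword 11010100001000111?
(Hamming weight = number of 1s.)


Counting 1s in 11010100001000111

8


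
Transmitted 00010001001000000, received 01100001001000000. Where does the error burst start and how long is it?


XOR: 01110000000000000

Burst at position 1, length 3


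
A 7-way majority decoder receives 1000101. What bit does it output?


Ones: 3 out of 7
Threshold: 4

0 (3/7 voted 1)


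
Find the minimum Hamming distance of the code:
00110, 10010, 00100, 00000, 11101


Comparing all pairs, minimum distance: 1
Can detect 0 errors, correct 0 errors

1


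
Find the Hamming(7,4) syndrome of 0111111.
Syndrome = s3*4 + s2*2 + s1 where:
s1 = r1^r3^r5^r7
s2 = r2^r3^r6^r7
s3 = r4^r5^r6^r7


s1=1, s2=0, s3=0

Syndrome = 1 (error at position 1)


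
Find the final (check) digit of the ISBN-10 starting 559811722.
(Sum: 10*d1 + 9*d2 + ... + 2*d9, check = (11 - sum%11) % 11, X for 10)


Weighted sum: 272
272 mod 11 = 8

Check digit: 3


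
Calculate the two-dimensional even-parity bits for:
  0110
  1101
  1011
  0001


Row parities: 0111
Column parities: 0001

Row P: 0111, Col P: 0001, Corner: 1


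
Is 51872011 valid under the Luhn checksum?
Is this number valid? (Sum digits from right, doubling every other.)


Luhn sum = 23
23 mod 10 = 3

Invalid (Luhn sum mod 10 = 3)


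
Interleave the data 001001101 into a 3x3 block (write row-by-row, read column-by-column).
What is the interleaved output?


Matrix:
  001
  001
  101
Read columns: 001000111

001000111


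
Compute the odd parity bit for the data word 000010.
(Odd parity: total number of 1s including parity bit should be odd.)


Number of 1s in data: 1
Parity bit: 0

0


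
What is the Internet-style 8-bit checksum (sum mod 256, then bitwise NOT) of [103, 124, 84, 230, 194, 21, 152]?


Sum = 908 mod 256 = 140
Complement = 115

115


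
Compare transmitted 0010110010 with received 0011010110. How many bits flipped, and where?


XOR: 0001100100

3 error(s) at position(s): 3, 4, 7


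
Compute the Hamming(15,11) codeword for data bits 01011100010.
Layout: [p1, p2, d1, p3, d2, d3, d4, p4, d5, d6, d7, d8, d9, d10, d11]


Parity bits: p1=1, p2=1, p3=1, p4=1

110110111100010


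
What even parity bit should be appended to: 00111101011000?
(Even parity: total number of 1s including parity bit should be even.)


Number of 1s in data: 7
Parity bit: 1

1


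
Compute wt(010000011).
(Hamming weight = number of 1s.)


Counting 1s in 010000011

3


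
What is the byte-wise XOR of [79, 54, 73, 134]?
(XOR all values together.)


XOR chain: 79 ^ 54 ^ 73 ^ 134 = 182

182


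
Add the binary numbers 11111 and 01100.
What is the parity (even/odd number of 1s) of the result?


11111 = 31
01100 = 12
Sum = 43 = 101011
1s count = 4

even parity (4 ones in 101011)


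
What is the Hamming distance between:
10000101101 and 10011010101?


XOR: 00011111000
Count of 1s: 5

5


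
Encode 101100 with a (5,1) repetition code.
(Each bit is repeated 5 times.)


Each bit -> 5 copies

111110000011111111110000000000


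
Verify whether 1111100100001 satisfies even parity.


Number of 1s: 7

No, parity error (7 ones)


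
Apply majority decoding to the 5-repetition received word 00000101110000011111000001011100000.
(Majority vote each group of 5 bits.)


Groups: 00000, 10111, 00000, 11111, 00000, 10111, 00000
Majority votes: 0101010

0101010


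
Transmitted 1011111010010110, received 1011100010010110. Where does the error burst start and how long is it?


XOR: 0000011000000000

Burst at position 5, length 2


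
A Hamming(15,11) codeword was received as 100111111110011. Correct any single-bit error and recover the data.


Syndrome = 0: no error detected

Data: 01111110011 (no errors)


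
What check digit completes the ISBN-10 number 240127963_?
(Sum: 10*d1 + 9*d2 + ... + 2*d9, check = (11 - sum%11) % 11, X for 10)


Weighted sum: 170
170 mod 11 = 5

Check digit: 6


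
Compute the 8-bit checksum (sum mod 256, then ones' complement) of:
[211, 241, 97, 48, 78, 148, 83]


Sum = 906 mod 256 = 138
Complement = 117

117


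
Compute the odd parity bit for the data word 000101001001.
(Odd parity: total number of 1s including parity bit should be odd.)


Number of 1s in data: 4
Parity bit: 1

1


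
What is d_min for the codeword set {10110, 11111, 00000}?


Comparing all pairs, minimum distance: 2
Can detect 1 errors, correct 0 errors

2


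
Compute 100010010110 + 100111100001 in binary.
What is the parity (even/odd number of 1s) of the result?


100010010110 = 2198
100111100001 = 2529
Sum = 4727 = 1001001110111
1s count = 8

even parity (8 ones in 1001001110111)


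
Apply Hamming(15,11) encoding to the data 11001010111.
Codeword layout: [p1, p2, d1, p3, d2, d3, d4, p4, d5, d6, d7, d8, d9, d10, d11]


Parity bits: p1=0, p2=0, p3=0, p4=1

001010011010111


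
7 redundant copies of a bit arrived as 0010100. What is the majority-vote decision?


Ones: 2 out of 7
Threshold: 4

0 (2/7 voted 1)


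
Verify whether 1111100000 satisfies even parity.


Number of 1s: 5

No, parity error (5 ones)


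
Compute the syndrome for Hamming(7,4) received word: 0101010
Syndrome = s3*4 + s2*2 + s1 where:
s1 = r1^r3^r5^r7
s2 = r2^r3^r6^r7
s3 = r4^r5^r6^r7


s1=0, s2=0, s3=0

Syndrome = 0 (no error)


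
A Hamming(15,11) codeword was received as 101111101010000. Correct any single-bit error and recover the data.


Syndrome = 0: no error detected

Data: 11111010000 (no errors)


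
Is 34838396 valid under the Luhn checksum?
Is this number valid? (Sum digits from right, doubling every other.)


Luhn sum = 45
45 mod 10 = 5

Invalid (Luhn sum mod 10 = 5)


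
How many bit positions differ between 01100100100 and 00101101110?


XOR: 01001001010
Count of 1s: 4

4


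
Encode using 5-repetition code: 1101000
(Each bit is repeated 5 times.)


Each bit -> 5 copies

11111111110000011111000000000000000


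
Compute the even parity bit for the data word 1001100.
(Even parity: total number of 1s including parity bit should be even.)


Number of 1s in data: 3
Parity bit: 1

1


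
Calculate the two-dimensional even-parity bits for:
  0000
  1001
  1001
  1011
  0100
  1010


Row parities: 000110
Column parities: 0101

Row P: 000110, Col P: 0101, Corner: 0


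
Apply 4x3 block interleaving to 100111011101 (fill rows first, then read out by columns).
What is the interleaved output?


Matrix:
  100
  111
  011
  101
Read columns: 110101100111

110101100111


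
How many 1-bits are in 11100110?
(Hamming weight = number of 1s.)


Counting 1s in 11100110

5


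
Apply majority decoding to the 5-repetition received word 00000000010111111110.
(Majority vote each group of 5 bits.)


Groups: 00000, 00001, 01111, 11110
Majority votes: 0011

0011


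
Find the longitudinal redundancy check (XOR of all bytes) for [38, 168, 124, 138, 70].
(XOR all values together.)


XOR chain: 38 ^ 168 ^ 124 ^ 138 ^ 70 = 62

62


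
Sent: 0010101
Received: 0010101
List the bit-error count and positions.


XOR: 0000000

0 errors (received matches sent)


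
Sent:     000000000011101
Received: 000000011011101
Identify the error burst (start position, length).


XOR: 000000011000000

Burst at position 7, length 2


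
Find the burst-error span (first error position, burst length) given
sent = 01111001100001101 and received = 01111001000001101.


XOR: 00000000100000000

Burst at position 8, length 1


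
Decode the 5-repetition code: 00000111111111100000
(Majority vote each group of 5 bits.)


Groups: 00000, 11111, 11111, 00000
Majority votes: 0110

0110


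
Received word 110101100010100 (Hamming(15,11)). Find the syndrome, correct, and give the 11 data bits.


Syndrome = 0: no error detected

Data: 00110010100 (no errors)


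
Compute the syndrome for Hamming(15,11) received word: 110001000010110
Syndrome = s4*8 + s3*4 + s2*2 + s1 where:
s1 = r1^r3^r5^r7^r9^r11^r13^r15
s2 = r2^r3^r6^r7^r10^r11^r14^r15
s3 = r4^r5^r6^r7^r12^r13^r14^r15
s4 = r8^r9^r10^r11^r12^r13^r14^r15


s1=1, s2=0, s3=1, s4=1

Syndrome = 13 (error at position 13)


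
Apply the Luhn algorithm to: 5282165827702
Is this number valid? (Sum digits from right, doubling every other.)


Luhn sum = 53
53 mod 10 = 3

Invalid (Luhn sum mod 10 = 3)


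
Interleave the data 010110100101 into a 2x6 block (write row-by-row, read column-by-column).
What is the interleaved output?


Matrix:
  010110
  100101
Read columns: 011000111001

011000111001


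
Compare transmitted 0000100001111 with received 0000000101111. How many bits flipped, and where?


XOR: 0000100100000

2 error(s) at position(s): 4, 7


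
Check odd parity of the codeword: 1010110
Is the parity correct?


Number of 1s: 4

No, parity error (4 ones)


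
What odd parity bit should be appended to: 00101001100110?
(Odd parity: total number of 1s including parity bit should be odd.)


Number of 1s in data: 6
Parity bit: 1

1


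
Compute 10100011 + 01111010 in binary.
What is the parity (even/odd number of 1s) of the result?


10100011 = 163
01111010 = 122
Sum = 285 = 100011101
1s count = 5

odd parity (5 ones in 100011101)


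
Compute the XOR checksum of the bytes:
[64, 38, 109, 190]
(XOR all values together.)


XOR chain: 64 ^ 38 ^ 109 ^ 190 = 181

181


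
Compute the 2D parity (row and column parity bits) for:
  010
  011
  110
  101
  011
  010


Row parities: 100001
Column parities: 011

Row P: 100001, Col P: 011, Corner: 0


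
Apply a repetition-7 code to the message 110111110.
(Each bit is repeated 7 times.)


Each bit -> 7 copies

111111111111110000000111111111111111111111111111111111110000000


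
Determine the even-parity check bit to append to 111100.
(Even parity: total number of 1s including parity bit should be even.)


Number of 1s in data: 4
Parity bit: 0

0


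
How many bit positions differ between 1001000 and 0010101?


XOR: 1011101
Count of 1s: 5

5


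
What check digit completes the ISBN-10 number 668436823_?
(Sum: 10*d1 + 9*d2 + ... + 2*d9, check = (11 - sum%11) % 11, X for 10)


Weighted sum: 298
298 mod 11 = 1

Check digit: X


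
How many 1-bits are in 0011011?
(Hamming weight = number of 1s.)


Counting 1s in 0011011

4


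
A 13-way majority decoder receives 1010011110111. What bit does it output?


Ones: 9 out of 13
Threshold: 7

1 (9/13 voted 1)


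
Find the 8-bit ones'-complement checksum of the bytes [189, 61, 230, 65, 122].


Sum = 667 mod 256 = 155
Complement = 100

100


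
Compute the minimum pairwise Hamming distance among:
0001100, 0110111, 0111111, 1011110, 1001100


Comparing all pairs, minimum distance: 1
Can detect 0 errors, correct 0 errors

1


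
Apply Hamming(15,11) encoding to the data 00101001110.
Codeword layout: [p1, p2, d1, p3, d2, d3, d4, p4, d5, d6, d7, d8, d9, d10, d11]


Parity bits: p1=0, p2=0, p3=0, p4=0

000001001001110


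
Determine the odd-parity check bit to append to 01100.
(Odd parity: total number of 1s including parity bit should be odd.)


Number of 1s in data: 2
Parity bit: 1

1


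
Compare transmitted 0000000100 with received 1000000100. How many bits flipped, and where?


XOR: 1000000000

1 error(s) at position(s): 0


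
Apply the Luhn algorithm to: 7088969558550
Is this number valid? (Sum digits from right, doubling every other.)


Luhn sum = 62
62 mod 10 = 2

Invalid (Luhn sum mod 10 = 2)


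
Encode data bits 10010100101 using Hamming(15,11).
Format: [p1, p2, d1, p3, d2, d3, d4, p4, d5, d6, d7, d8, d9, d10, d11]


Parity bits: p1=0, p2=0, p3=1, p4=1

001100110100101


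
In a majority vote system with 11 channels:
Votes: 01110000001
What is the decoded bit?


Ones: 4 out of 11
Threshold: 6

0 (4/11 voted 1)


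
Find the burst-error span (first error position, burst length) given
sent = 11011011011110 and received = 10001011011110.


XOR: 01010000000000

Burst at position 1, length 3


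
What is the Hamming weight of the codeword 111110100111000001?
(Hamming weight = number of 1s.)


Counting 1s in 111110100111000001

10


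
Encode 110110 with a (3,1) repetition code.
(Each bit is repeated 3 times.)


Each bit -> 3 copies

111111000111111000


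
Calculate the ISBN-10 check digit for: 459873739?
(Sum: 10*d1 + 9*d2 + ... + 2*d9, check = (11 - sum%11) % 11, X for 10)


Weighted sum: 325
325 mod 11 = 6

Check digit: 5


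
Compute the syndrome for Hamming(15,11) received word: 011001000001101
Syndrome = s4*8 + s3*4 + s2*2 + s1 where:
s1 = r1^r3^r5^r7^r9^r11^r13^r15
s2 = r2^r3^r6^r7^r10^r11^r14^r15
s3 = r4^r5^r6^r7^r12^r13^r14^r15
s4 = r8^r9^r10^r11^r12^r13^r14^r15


s1=1, s2=0, s3=0, s4=1

Syndrome = 9 (error at position 9)


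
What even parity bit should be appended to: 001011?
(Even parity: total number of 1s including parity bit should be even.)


Number of 1s in data: 3
Parity bit: 1

1


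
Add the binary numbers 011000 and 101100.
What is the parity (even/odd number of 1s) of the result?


011000 = 24
101100 = 44
Sum = 68 = 1000100
1s count = 2

even parity (2 ones in 1000100)


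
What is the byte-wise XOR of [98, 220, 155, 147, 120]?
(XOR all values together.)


XOR chain: 98 ^ 220 ^ 155 ^ 147 ^ 120 = 206

206


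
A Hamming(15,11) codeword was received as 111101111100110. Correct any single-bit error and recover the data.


Syndrome = 13: error at position 13

Data: 10111100010 (corrected bit 13)


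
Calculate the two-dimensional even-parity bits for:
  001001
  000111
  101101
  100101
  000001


Row parities: 01011
Column parities: 000111

Row P: 01011, Col P: 000111, Corner: 1


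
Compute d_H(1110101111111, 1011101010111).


XOR: 0101000101000
Count of 1s: 4

4


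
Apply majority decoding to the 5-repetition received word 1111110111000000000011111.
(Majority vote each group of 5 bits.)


Groups: 11111, 10111, 00000, 00000, 11111
Majority votes: 11001

11001


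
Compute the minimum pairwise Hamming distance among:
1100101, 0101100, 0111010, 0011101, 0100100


Comparing all pairs, minimum distance: 1
Can detect 0 errors, correct 0 errors

1


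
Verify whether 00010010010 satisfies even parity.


Number of 1s: 3

No, parity error (3 ones)


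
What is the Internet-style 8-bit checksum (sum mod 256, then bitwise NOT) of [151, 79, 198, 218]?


Sum = 646 mod 256 = 134
Complement = 121

121


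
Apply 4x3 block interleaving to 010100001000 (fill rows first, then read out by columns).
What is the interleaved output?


Matrix:
  010
  100
  001
  000
Read columns: 010010000010

010010000010


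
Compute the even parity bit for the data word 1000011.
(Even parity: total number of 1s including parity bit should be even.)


Number of 1s in data: 3
Parity bit: 1

1


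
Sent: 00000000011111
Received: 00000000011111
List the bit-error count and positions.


XOR: 00000000000000

0 errors (received matches sent)


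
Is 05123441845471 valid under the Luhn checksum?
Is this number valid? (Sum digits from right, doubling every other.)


Luhn sum = 50
50 mod 10 = 0

Valid (Luhn sum mod 10 = 0)


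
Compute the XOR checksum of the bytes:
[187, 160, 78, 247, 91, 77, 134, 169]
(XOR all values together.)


XOR chain: 187 ^ 160 ^ 78 ^ 247 ^ 91 ^ 77 ^ 134 ^ 169 = 155

155


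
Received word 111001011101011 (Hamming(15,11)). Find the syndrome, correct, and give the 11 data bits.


Syndrome = 0: no error detected

Data: 10101101011 (no errors)


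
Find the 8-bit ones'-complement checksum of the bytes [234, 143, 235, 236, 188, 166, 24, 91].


Sum = 1317 mod 256 = 37
Complement = 218

218


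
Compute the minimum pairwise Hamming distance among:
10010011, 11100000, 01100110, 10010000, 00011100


Comparing all pairs, minimum distance: 2
Can detect 1 errors, correct 0 errors

2


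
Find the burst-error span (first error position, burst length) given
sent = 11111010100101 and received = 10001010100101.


XOR: 01110000000000

Burst at position 1, length 3


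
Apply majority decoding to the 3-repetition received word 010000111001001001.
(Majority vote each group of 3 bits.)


Groups: 010, 000, 111, 001, 001, 001
Majority votes: 001000

001000


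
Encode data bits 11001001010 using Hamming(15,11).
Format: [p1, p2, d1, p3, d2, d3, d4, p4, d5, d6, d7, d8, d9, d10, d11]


Parity bits: p1=1, p2=0, p3=1, p4=1

101110011001010


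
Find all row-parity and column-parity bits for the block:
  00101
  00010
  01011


Row parities: 011
Column parities: 01100

Row P: 011, Col P: 01100, Corner: 0


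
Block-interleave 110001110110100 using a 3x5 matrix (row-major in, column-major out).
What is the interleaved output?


Matrix:
  11000
  11101
  10100
Read columns: 111110011000010

111110011000010


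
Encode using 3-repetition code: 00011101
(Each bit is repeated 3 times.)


Each bit -> 3 copies

000000000111111111000111


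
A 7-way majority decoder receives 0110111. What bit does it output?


Ones: 5 out of 7
Threshold: 4

1 (5/7 voted 1)


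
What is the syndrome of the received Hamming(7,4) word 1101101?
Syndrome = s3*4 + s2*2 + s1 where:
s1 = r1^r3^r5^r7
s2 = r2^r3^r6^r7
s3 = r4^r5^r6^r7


s1=1, s2=0, s3=1

Syndrome = 5 (error at position 5)


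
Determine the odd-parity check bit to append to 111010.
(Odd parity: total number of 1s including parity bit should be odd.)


Number of 1s in data: 4
Parity bit: 1

1


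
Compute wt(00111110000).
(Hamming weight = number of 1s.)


Counting 1s in 00111110000

5


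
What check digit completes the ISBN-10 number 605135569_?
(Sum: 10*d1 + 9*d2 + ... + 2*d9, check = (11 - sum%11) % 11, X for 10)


Weighted sum: 206
206 mod 11 = 8

Check digit: 3


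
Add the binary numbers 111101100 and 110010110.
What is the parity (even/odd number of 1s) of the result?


111101100 = 492
110010110 = 406
Sum = 898 = 1110000010
1s count = 4

even parity (4 ones in 1110000010)


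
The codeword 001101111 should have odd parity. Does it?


Number of 1s: 6

No, parity error (6 ones)


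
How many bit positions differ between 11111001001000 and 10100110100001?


XOR: 01011111101001
Count of 1s: 9

9


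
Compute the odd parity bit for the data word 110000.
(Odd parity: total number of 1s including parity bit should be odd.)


Number of 1s in data: 2
Parity bit: 1

1


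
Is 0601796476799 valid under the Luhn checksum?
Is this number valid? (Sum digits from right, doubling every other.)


Luhn sum = 70
70 mod 10 = 0

Valid (Luhn sum mod 10 = 0)


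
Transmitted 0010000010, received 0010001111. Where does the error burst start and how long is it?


XOR: 0000001101

Burst at position 6, length 4


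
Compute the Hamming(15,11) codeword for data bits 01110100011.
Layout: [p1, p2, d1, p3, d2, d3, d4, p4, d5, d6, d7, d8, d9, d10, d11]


Parity bits: p1=1, p2=1, p3=1, p4=1

110111110100011


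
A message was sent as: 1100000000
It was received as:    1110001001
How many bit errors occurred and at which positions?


XOR: 0010001001

3 error(s) at position(s): 2, 6, 9


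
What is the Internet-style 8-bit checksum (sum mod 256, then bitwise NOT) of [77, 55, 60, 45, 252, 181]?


Sum = 670 mod 256 = 158
Complement = 97

97


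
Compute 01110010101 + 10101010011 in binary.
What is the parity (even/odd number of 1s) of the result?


01110010101 = 917
10101010011 = 1363
Sum = 2280 = 100011101000
1s count = 5

odd parity (5 ones in 100011101000)


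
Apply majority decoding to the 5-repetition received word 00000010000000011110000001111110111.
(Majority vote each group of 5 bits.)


Groups: 00000, 01000, 00000, 11110, 00000, 11111, 10111
Majority votes: 0001011

0001011


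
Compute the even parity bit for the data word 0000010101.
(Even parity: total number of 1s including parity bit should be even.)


Number of 1s in data: 3
Parity bit: 1

1


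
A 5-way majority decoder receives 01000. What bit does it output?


Ones: 1 out of 5
Threshold: 3

0 (1/5 voted 1)


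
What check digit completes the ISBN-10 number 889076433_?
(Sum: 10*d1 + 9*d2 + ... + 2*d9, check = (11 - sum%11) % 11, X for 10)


Weighted sum: 327
327 mod 11 = 8

Check digit: 3


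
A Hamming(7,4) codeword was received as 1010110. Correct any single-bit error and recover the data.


Syndrome = 1: error at position 1

Data: 1110 (corrected bit 1)


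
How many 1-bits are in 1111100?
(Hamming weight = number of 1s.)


Counting 1s in 1111100

5


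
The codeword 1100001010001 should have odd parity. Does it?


Number of 1s: 5

Yes, parity is correct (5 ones)


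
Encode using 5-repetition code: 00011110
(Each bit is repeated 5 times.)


Each bit -> 5 copies

0000000000000001111111111111111111100000


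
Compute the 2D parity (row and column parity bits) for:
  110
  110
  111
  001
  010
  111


Row parities: 001111
Column parities: 011

Row P: 001111, Col P: 011, Corner: 0


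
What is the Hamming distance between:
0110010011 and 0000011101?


XOR: 0110001110
Count of 1s: 5

5


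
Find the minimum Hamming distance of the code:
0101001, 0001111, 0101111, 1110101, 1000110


Comparing all pairs, minimum distance: 1
Can detect 0 errors, correct 0 errors

1


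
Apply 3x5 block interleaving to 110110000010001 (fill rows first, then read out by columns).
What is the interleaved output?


Matrix:
  11011
  00000
  10001
Read columns: 101100000100101

101100000100101


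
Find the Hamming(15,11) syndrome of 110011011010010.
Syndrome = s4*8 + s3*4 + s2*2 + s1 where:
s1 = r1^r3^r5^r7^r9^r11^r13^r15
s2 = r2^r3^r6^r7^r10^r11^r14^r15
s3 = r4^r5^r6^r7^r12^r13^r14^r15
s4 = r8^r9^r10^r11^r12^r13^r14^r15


s1=0, s2=0, s3=1, s4=0

Syndrome = 4 (error at position 4)


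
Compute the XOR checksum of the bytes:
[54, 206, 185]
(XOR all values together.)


XOR chain: 54 ^ 206 ^ 185 = 65

65


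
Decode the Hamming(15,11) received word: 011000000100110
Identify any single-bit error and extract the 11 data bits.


Syndrome = 8: error at position 8

Data: 10000100110 (corrected bit 8)


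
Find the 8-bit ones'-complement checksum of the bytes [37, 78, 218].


Sum = 333 mod 256 = 77
Complement = 178

178


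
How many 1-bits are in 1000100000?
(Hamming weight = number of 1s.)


Counting 1s in 1000100000

2


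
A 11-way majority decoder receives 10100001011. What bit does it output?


Ones: 5 out of 11
Threshold: 6

0 (5/11 voted 1)


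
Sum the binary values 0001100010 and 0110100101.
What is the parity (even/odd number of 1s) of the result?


0001100010 = 98
0110100101 = 421
Sum = 519 = 1000000111
1s count = 4

even parity (4 ones in 1000000111)


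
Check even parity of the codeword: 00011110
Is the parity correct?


Number of 1s: 4

Yes, parity is correct (4 ones)


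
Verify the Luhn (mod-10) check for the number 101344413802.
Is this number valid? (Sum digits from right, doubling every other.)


Luhn sum = 44
44 mod 10 = 4

Invalid (Luhn sum mod 10 = 4)


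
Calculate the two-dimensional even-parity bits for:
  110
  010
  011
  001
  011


Row parities: 01010
Column parities: 101

Row P: 01010, Col P: 101, Corner: 0


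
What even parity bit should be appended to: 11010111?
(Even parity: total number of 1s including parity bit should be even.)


Number of 1s in data: 6
Parity bit: 0

0


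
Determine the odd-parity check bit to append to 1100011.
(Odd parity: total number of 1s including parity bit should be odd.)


Number of 1s in data: 4
Parity bit: 1

1


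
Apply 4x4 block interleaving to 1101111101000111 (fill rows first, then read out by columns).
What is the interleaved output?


Matrix:
  1101
  1111
  0100
  0111
Read columns: 1100111101011101

1100111101011101


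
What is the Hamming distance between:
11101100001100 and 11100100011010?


XOR: 00001000010110
Count of 1s: 4

4


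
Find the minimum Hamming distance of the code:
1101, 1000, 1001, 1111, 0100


Comparing all pairs, minimum distance: 1
Can detect 0 errors, correct 0 errors

1


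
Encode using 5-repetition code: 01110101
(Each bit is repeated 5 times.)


Each bit -> 5 copies

0000011111111111111100000111110000011111


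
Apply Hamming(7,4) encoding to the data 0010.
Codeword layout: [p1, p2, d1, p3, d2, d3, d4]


Parity bits: p1=0, p2=1, p3=1

0101010


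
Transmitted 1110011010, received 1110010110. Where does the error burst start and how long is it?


XOR: 0000001100

Burst at position 6, length 2


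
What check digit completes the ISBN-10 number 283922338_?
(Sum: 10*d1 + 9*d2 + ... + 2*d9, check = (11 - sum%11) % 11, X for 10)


Weighted sum: 238
238 mod 11 = 7

Check digit: 4


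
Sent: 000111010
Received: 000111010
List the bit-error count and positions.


XOR: 000000000

0 errors (received matches sent)


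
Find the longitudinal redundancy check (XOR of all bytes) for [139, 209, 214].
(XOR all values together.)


XOR chain: 139 ^ 209 ^ 214 = 140

140


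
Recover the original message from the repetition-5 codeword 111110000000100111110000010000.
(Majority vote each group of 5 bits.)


Groups: 11111, 00000, 00100, 11111, 00000, 10000
Majority votes: 100100

100100


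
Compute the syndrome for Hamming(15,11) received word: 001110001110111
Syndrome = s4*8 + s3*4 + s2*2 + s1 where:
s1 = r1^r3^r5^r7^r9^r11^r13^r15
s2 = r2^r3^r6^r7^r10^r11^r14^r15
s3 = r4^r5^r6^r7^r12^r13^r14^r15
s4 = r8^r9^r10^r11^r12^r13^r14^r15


s1=0, s2=1, s3=1, s4=0

Syndrome = 6 (error at position 6)


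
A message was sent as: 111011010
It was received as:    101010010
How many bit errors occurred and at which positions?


XOR: 010001000

2 error(s) at position(s): 1, 5


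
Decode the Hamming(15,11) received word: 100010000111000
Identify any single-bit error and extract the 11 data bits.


Syndrome = 9: error at position 9

Data: 01001111000 (corrected bit 9)


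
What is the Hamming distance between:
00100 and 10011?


XOR: 10111
Count of 1s: 4

4


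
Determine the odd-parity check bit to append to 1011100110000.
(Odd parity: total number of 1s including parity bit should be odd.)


Number of 1s in data: 6
Parity bit: 1

1


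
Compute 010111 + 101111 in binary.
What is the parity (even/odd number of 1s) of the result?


010111 = 23
101111 = 47
Sum = 70 = 1000110
1s count = 3

odd parity (3 ones in 1000110)


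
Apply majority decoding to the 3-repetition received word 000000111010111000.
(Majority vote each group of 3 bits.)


Groups: 000, 000, 111, 010, 111, 000
Majority votes: 001010

001010


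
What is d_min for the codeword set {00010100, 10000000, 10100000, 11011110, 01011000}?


Comparing all pairs, minimum distance: 1
Can detect 0 errors, correct 0 errors

1


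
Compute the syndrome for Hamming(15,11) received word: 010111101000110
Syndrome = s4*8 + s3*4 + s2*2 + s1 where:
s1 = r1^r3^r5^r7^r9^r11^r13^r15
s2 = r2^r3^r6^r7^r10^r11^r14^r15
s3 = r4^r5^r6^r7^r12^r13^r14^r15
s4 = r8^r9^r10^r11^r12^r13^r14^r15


s1=0, s2=0, s3=0, s4=1

Syndrome = 8 (error at position 8)


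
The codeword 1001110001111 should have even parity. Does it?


Number of 1s: 8

Yes, parity is correct (8 ones)


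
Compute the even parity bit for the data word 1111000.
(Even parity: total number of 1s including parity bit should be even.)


Number of 1s in data: 4
Parity bit: 0

0


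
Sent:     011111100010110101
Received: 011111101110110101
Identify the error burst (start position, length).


XOR: 000000001100000000

Burst at position 8, length 2


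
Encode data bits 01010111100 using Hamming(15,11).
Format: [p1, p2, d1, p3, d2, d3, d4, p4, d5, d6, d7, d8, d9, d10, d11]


Parity bits: p1=0, p2=1, p3=0, p4=0

010010100111100


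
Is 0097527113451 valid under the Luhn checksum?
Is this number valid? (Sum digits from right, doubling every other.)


Luhn sum = 45
45 mod 10 = 5

Invalid (Luhn sum mod 10 = 5)


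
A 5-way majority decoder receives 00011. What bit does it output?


Ones: 2 out of 5
Threshold: 3

0 (2/5 voted 1)


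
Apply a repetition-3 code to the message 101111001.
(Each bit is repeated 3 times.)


Each bit -> 3 copies

111000111111111111000000111


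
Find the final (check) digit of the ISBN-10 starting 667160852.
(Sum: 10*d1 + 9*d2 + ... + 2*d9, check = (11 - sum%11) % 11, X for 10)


Weighted sum: 264
264 mod 11 = 0

Check digit: 0
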